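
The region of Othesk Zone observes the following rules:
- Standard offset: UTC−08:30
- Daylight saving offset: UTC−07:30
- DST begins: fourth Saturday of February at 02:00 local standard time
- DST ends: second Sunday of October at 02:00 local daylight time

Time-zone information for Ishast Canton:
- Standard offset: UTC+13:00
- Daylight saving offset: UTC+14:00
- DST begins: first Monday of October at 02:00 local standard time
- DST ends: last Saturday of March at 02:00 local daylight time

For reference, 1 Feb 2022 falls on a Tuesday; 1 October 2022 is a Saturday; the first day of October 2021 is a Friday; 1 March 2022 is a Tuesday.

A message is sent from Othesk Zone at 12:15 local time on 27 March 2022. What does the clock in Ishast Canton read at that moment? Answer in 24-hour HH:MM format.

08:45

1 February 2022 is a Tuesday, so the first Saturday is February 5 and the fourth is February 26.
1 October 2022 is a Saturday, so the first Sunday is October 2 and the second is October 9.
27 March 2022 falls between 26 February and 9 October, so daylight saving is in effect and Othesk Zone is at UTC−07:30.
12:15 Othesk Zone + 7h30m = 19:45 UTC.
1 October 2021 is a Friday, so the first Monday is October 4.
1 March 2022 is a Tuesday, so Saturdays fall on 5, 12, 19, 26; the last is March 26.
At the standard offset (UTC+13:00), 19:45 UTC + 13h = 08:45 Ishast Canton standard time (rolling into the next day, 28 March 2022).
The standard-time date in Ishast Canton, 28 March 2022, is outside the daylight-saving period (4 October 2021 – 26 March 2022), so Ishast Canton is on standard time, UTC+13:00.
19:45 UTC + 13h = 08:45 Ishast Canton (rolling into the next day, 28 March 2022).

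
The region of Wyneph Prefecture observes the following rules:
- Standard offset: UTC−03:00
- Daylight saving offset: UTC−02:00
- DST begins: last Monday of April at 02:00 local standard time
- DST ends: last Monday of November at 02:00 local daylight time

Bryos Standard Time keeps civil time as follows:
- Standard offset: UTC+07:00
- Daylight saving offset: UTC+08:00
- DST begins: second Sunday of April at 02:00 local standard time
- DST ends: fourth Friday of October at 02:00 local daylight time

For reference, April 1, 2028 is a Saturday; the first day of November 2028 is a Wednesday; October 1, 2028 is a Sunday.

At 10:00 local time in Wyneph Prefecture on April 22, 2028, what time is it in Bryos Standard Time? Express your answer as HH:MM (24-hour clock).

1 April 2028 is a Saturday, so Mondays fall on 3, 10, 17, 24; the last is April 24.
1 November 2028 is a Wednesday, so Mondays fall on 6, 13, 20, 27; the last is November 27.
April 22, 2028 is outside the daylight-saving period (24 April – 27 November), so Wyneph Prefecture is on standard time, UTC−03:00.
10:00 Wyneph Prefecture + 3h = 13:00 UTC.
1 April 2028 is a Saturday, so the first Sunday is April 2 and the second is April 9.
1 October 2028 is a Sunday, so the first Friday is October 6 and the fourth is October 27.
At the standard offset (UTC+07:00), 13:00 UTC + 7h = 20:00 Bryos Standard Time standard time.
Daylight saving runs 9 April – 27 October; the standard-time date in Bryos Standard Time, April 22, 2028, is inside that window, so Bryos Standard Time is at UTC+08:00.
13:00 UTC + 8h = 21:00 Bryos Standard Time.

21:00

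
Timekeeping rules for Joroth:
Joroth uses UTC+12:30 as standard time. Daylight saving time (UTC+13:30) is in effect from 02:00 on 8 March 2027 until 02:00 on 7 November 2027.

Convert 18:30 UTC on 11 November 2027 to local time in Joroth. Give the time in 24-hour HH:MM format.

At the standard offset (UTC+12:30), 18:30 UTC + 12h30m = 07:00 Joroth standard time (rolling into the next day, 12 November 2027).
Daylight saving runs 8 March – 7 November; the standard-time date in Joroth, 12 November 2027, is outside that window, so Joroth is on standard time at UTC+12:30.
18:30 UTC + 12h30m = 07:00 local (rolling into the next day, 12 November 2027).

07:00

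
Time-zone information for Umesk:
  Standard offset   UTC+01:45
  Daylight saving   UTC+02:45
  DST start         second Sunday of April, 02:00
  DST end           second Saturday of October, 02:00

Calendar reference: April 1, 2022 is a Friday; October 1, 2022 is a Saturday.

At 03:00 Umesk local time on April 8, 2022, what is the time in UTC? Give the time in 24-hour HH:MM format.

01:15

1 April 2022 is a Friday, so the first Sunday is April 3 and the second is April 10.
1 October 2022 is a Saturday, so the first Saturday is October 1 and the second is October 8.
Daylight saving runs 10 April – 8 October; April 8, 2022 is outside that window, so Umesk is on standard time at UTC+01:45.
03:00 local − 1h45m = 01:15 UTC.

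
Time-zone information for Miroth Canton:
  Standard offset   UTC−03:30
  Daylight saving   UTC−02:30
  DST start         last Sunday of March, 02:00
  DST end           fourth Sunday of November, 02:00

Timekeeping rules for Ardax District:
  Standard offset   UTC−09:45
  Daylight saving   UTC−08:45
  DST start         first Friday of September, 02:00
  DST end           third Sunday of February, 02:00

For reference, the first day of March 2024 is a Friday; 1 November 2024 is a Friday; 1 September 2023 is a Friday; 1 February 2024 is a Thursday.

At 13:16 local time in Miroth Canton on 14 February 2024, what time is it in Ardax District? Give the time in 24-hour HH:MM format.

08:01

1 March 2024 is a Friday, so Sundays fall on 3, 10, 17, 24, 31; the last is March 31.
1 November 2024 is a Friday, so the first Sunday is November 3 and the fourth is November 24.
14 February 2024 does not fall between 31 March and 24 November, so daylight saving is not in effect and Miroth Canton is at UTC−03:30.
13:16 Miroth Canton + 3h30m = 16:46 UTC.
1 September 2023 is a Friday, so the first Friday is September 1.
1 February 2024 is a Thursday, so the first Sunday is February 4 and the third is February 18.
At the standard offset (UTC−09:45), 16:46 UTC − 9h45m = 07:01 Ardax District standard time.
The standard-time date in Ardax District, 14 February 2024, falls between 1 September 2023 and 18 February 2024, so daylight saving is in effect and Ardax District is at UTC−08:45.
16:46 UTC − 8h45m = 08:01 Ardax District.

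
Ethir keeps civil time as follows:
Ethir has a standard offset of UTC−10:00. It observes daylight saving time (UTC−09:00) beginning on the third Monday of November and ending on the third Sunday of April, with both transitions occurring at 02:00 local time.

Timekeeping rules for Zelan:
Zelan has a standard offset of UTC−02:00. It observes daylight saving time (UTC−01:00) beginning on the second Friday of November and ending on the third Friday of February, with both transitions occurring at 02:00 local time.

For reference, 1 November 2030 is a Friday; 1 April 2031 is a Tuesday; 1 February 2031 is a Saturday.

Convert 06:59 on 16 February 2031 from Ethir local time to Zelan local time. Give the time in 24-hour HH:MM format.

1 November 2030 is a Friday, so the first Monday is November 4 and the third is November 18.
1 April 2031 is a Tuesday, so the first Sunday is April 6 and the third is April 20.
Daylight saving runs 18 November 2030 – 20 April 2031; 16 February 2031 is inside that window, so Ethir is at UTC−09:00.
06:59 Ethir + 9h = 15:59 UTC.
1 November 2030 is a Friday, so the first Friday is November 1 and the second is November 8.
1 February 2031 is a Saturday, so the first Friday is February 7 and the third is February 21.
At the standard offset (UTC−02:00), 15:59 UTC − 2h = 13:59 Zelan standard time.
The standard-time date in Zelan, 16 February 2031, lies within the daylight-saving period (8 November 2030 – 21 February 2031), so Zelan is on daylight time, UTC−01:00.
15:59 UTC − 1h = 14:59 Zelan.

14:59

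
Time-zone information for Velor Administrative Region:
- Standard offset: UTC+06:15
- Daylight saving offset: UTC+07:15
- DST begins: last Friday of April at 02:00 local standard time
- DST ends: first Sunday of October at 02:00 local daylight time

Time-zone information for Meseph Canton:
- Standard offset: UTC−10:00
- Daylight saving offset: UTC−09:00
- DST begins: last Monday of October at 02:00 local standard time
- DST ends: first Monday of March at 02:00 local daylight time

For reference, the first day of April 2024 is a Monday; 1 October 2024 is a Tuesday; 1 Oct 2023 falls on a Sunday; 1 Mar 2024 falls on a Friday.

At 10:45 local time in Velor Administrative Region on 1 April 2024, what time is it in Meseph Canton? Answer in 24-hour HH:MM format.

1 April 2024 is a Monday, so Fridays fall on 5, 12, 19, 26; the last is April 26.
1 October 2024 is a Tuesday, so the first Sunday is October 6.
1 April 2024 does not fall between 26 April and 6 October, so daylight saving is not in effect and Velor Administrative Region is at UTC+06:15.
10:45 Velor Administrative Region − 6h15m = 04:30 UTC.
1 October 2023 is a Sunday, so Mondays fall on 2, 9, 16, 23, 30; the last is October 30.
1 March 2024 is a Friday, so the first Monday is March 4.
At the standard offset (UTC−10:00), 04:30 UTC − 10h = 18:30 Meseph Canton standard time (rolling into the previous day, 31 March 2024).
The standard-time date in Meseph Canton, 31 March 2024, is outside the daylight-saving period (30 October 2023 – 4 March 2024), so Meseph Canton is on standard time, UTC−10:00.
04:30 UTC − 10h = 18:30 Meseph Canton (rolling into the previous day, 31 March 2024).

18:30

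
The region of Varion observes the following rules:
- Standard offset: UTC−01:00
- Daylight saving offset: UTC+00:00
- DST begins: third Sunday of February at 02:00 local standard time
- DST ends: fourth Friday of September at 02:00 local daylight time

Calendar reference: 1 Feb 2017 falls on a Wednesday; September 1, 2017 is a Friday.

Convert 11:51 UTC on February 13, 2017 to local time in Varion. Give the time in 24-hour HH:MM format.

1 February 2017 is a Wednesday, so the first Sunday is February 5 and the third is February 19.
1 September 2017 is a Friday, so the first Friday is September 1 and the fourth is September 22.
At the standard offset (UTC−01:00), 11:51 UTC − 1h = 10:51 Varion standard time.
Daylight saving runs 19 February – 22 September; the standard-time date in Varion, February 13, 2017, is outside that window, so Varion is on standard time at UTC−01:00.
11:51 UTC − 1h = 10:51 local.

10:51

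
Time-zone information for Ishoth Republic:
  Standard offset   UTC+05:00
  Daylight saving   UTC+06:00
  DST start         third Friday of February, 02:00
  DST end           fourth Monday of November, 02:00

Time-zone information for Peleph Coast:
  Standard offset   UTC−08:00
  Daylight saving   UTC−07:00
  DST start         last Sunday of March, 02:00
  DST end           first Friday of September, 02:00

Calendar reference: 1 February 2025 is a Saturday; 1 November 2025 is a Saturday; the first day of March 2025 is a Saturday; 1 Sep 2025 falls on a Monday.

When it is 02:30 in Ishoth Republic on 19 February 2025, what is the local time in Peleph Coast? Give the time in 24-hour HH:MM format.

1 February 2025 is a Saturday, so the first Friday is February 7 and the third is February 21.
1 November 2025 is a Saturday, so the first Monday is November 3 and the fourth is November 24.
19 February 2025 is outside the daylight-saving period (21 February – 24 November), so Ishoth Republic is on standard time, UTC+05:00.
02:30 Ishoth Republic − 5h = 21:30 UTC (rolling into the previous day, 18 February 2025).
1 March 2025 is a Saturday, so Sundays fall on 2, 9, 16, 23, 30; the last is March 30.
1 September 2025 is a Monday, so the first Friday is September 5.
At the standard offset (UTC−08:00), 21:30 UTC − 8h = 13:30 Peleph Coast standard time.
The standard-time date in Peleph Coast, 18 February 2025, does not fall between 30 March and 5 September, so daylight saving is not in effect and Peleph Coast is at UTC−08:00.
21:30 UTC − 8h = 13:30 Peleph Coast.

13:30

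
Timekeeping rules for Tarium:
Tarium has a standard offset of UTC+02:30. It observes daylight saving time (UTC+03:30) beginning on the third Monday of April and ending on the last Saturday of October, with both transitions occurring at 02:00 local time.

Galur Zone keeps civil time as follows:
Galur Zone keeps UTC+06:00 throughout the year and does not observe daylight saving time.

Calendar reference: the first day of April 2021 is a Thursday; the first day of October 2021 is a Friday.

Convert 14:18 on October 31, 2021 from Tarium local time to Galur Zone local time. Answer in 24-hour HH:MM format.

1 April 2021 is a Thursday, so the first Monday is April 5 and the third is April 19.
1 October 2021 is a Friday, so Saturdays fall on 2, 9, 16, 23, 30; the last is October 30.
October 31, 2021 does not fall between 19 April and 30 October, so daylight saving is not in effect and Tarium is at UTC+02:30.
14:18 Tarium − 2h30m = 11:48 UTC.
Galur Zone stays on UTC+06:00 all year.
11:48 UTC + 6h = 17:48 Galur Zone.

17:48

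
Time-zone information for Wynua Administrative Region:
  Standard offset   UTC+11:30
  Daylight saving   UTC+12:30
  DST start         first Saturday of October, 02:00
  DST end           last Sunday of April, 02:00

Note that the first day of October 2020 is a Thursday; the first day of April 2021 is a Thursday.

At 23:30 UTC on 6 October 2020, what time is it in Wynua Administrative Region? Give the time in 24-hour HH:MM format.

1 October 2020 is a Thursday, so the first Saturday is October 3.
1 April 2021 is a Thursday, so Sundays fall on 4, 11, 18, 25; the last is April 25.
At the standard offset (UTC+11:30), 23:30 UTC + 11h30m = 11:00 Wynua Administrative Region standard time (rolling into the next day, 7 October 2020).
Daylight saving runs 3 October 2020 – 25 April 2021; the standard-time date in Wynua Administrative Region, 7 October 2020, is inside that window, so Wynua Administrative Region is at UTC+12:30.
23:30 UTC + 12h30m = 12:00 local (rolling into the next day, 7 October 2020).

12:00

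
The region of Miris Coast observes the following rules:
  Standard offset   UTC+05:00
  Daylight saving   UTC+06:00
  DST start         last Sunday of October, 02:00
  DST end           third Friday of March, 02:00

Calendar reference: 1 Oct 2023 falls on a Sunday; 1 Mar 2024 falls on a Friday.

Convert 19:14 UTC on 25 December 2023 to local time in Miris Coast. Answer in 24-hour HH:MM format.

1 October 2023 is a Sunday, so Sundays fall on 1, 8, 15, 22, 29; the last is October 29.
1 March 2024 is a Friday, so the first Friday is March 1 and the third is March 15.
At the standard offset (UTC+05:00), 19:14 UTC + 5h = 00:14 Miris Coast standard time (rolling into the next day, 26 December 2023).
Daylight saving runs 29 October 2023 – 15 March 2024; the standard-time date in Miris Coast, 26 December 2023, is inside that window, so Miris Coast is at UTC+06:00.
19:14 UTC + 6h = 01:14 local (rolling into the next day, 26 December 2023).

01:14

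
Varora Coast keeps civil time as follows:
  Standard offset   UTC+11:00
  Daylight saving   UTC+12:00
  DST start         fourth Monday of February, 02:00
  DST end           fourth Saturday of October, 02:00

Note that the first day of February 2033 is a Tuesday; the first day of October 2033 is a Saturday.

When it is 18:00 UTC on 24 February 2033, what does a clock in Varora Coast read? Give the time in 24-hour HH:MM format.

1 February 2033 is a Tuesday, so the first Monday is February 7 and the fourth is February 28.
1 October 2033 is a Saturday, so the first Saturday is October 1 and the fourth is October 22.
At the standard offset (UTC+11:00), 18:00 UTC + 11h = 05:00 Varora Coast standard time (rolling into the next day, 25 February 2033).
The standard-time date in Varora Coast, 25 February 2033, does not fall between 28 February and 22 October, so daylight saving is not in effect and Varora Coast is at UTC+11:00.
18:00 UTC + 11h = 05:00 local (rolling into the next day, 25 February 2033).

05:00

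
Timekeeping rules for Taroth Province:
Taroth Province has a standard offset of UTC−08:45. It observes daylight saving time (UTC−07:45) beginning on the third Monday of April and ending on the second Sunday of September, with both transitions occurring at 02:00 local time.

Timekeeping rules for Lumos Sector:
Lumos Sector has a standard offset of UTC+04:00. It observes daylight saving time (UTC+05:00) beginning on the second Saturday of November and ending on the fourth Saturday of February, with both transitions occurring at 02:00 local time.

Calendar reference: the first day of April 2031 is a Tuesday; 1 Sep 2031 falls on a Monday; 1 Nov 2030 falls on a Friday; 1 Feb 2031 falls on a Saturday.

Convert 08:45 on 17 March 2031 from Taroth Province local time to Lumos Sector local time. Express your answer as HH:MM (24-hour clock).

1 April 2031 is a Tuesday, so the first Monday is April 7 and the third is April 21.
1 September 2031 is a Monday, so the first Sunday is September 7 and the second is September 14.
17 March 2031 does not fall between 21 April and 14 September, so daylight saving is not in effect and Taroth Province is at UTC−08:45.
08:45 Taroth Province + 8h45m = 17:30 UTC.
1 November 2030 is a Friday, so the first Saturday is November 2 and the second is November 9.
1 February 2031 is a Saturday, so the first Saturday is February 1 and the fourth is February 22.
At the standard offset (UTC+04:00), 17:30 UTC + 4h = 21:30 Lumos Sector standard time.
The standard-time date in Lumos Sector, 17 March 2031, is outside the daylight-saving period (9 November 2030 – 22 February 2031), so Lumos Sector is on standard time, UTC+04:00.
17:30 UTC + 4h = 21:30 Lumos Sector.

21:30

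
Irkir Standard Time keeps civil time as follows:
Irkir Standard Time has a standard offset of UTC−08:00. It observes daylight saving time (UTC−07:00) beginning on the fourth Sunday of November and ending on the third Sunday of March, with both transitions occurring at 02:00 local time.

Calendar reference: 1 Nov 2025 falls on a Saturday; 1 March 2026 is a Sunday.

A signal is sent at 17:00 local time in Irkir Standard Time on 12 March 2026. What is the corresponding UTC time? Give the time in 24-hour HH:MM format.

00:00

1 November 2025 is a Saturday, so the first Sunday is November 2 and the fourth is November 23.
1 March 2026 is a Sunday, so the first Sunday is March 1 and the third is March 15.
12 March 2026 lies within the daylight-saving period (23 November 2025 – 15 March 2026), so Irkir Standard Time is on daylight time, UTC−07:00.
17:00 local + 7h = 00:00 UTC (rolling into the next day, 13 March 2026).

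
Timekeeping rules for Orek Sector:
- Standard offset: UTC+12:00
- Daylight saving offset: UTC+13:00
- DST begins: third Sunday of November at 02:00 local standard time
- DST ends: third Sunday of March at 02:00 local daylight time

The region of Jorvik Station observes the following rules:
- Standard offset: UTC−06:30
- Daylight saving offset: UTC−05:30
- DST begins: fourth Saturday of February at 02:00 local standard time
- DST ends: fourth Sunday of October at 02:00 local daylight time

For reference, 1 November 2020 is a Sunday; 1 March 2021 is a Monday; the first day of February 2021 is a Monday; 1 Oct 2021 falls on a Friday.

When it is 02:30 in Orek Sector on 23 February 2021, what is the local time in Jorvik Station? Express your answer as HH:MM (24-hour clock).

1 November 2020 is a Sunday, so the first Sunday is November 1 and the third is November 15.
1 March 2021 is a Monday, so the first Sunday is March 7 and the third is March 21.
23 February 2021 lies within the daylight-saving period (15 November 2020 – 21 March 2021), so Orek Sector is on daylight time, UTC+13:00.
02:30 Orek Sector − 13h = 13:30 UTC (rolling into the previous day, 22 February 2021).
1 February 2021 is a Monday, so the first Saturday is February 6 and the fourth is February 27.
1 October 2021 is a Friday, so the first Sunday is October 3 and the fourth is October 24.
At the standard offset (UTC−06:30), 13:30 UTC − 6h30m = 07:00 Jorvik Station standard time.
The standard-time date in Jorvik Station, 22 February 2021, is outside the daylight-saving period (27 February – 24 October), so Jorvik Station is on standard time, UTC−06:30.
13:30 UTC − 6h30m = 07:00 Jorvik Station.

07:00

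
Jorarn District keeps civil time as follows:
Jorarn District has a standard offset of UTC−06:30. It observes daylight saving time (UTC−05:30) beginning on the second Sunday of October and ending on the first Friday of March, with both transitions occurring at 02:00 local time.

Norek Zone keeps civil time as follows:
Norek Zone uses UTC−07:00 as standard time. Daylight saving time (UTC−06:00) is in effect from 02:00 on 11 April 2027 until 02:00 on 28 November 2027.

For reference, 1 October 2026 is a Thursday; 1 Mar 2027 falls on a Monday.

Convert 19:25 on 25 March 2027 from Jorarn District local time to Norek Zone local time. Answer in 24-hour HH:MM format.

18:55

1 October 2026 is a Thursday, so the first Sunday is October 4 and the second is October 11.
1 March 2027 is a Monday, so the first Friday is March 5.
25 March 2027 is outside the daylight-saving period (11 October 2026 – 5 March 2027), so Jorarn District is on standard time, UTC−06:30.
19:25 Jorarn District + 6h30m = 01:55 UTC (rolling into the next day, 26 March 2027).
At the standard offset (UTC−07:00), 01:55 UTC − 7h = 18:55 Norek Zone standard time (rolling into the previous day, 25 March 2027).
Daylight saving runs 11 April – 28 November; the standard-time date in Norek Zone, 25 March 2027, is outside that window, so Norek Zone is on standard time at UTC−07:00.
01:55 UTC − 7h = 18:55 Norek Zone (rolling into the previous day, 25 March 2027).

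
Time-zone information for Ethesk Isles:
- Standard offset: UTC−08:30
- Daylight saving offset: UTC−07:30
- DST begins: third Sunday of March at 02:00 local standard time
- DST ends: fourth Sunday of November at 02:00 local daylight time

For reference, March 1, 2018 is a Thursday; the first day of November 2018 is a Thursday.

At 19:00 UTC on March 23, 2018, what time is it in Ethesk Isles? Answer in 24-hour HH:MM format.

11:30

1 March 2018 is a Thursday, so the first Sunday is March 4 and the third is March 18.
1 November 2018 is a Thursday, so the first Sunday is November 4 and the fourth is November 25.
At the standard offset (UTC−08:30), 19:00 UTC − 8h30m = 10:30 Ethesk Isles standard time.
Daylight saving runs 18 March – 25 November; the standard-time date in Ethesk Isles, March 23, 2018, is inside that window, so Ethesk Isles is at UTC−07:30.
19:00 UTC − 7h30m = 11:30 local.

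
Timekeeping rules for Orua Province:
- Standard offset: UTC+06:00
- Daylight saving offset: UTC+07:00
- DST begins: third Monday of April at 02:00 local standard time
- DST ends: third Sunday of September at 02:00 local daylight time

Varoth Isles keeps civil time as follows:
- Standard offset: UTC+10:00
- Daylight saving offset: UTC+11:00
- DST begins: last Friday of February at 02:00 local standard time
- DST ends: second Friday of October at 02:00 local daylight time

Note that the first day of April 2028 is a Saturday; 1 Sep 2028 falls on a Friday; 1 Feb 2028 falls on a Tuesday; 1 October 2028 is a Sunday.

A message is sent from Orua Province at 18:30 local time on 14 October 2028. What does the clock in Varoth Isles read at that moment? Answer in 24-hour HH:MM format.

1 April 2028 is a Saturday, so the first Monday is April 3 and the third is April 17.
1 September 2028 is a Friday, so the first Sunday is September 3 and the third is September 17.
14 October 2028 does not fall between 17 April and 17 September, so daylight saving is not in effect and Orua Province is at UTC+06:00.
18:30 Orua Province − 6h = 12:30 UTC.
1 February 2028 is a Tuesday, so Fridays fall on 4, 11, 18, 25; the last is February 25.
1 October 2028 is a Sunday, so the first Friday is October 6 and the second is October 13.
At the standard offset (UTC+10:00), 12:30 UTC + 10h = 22:30 Varoth Isles standard time.
The standard-time date in Varoth Isles, 14 October 2028, does not fall between 25 February and 13 October, so daylight saving is not in effect and Varoth Isles is at UTC+10:00.
12:30 UTC + 10h = 22:30 Varoth Isles.

22:30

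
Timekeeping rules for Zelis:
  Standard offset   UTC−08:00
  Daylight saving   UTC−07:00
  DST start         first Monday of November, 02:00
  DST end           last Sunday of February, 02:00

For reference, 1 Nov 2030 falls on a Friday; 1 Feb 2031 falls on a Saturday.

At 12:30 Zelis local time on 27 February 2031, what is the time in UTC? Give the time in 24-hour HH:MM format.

1 November 2030 is a Friday, so the first Monday is November 4.
1 February 2031 is a Saturday, so Sundays fall on 2, 9, 16, 23; the last is February 23.
27 February 2031 does not fall between 4 November 2030 and 23 February 2031, so daylight saving is not in effect and Zelis is at UTC−08:00.
12:30 local + 8h = 20:30 UTC.

20:30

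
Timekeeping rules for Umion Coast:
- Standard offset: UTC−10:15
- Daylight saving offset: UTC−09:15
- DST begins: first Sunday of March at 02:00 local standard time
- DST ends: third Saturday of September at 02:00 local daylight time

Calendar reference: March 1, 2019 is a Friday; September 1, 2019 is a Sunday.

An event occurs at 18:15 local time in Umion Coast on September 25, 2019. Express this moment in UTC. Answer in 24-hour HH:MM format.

1 March 2019 is a Friday, so the first Sunday is March 3.
1 September 2019 is a Sunday, so the first Saturday is September 7 and the third is September 21.
September 25, 2019 does not fall between 3 March and 21 September, so daylight saving is not in effect and Umion Coast is at UTC−10:15.
18:15 local + 10h15m = 04:30 UTC (rolling into the next day, 26 September 2019).

04:30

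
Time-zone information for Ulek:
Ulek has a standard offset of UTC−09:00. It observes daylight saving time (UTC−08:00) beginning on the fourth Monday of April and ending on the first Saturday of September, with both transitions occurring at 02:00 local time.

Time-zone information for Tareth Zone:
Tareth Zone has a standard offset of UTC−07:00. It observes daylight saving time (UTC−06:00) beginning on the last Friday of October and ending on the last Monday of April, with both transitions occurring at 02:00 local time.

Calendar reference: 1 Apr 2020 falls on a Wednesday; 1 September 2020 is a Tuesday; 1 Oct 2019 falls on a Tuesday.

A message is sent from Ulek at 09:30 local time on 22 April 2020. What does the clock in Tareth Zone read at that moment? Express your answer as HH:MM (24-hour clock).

1 April 2020 is a Wednesday, so the first Monday is April 6 and the fourth is April 27.
1 September 2020 is a Tuesday, so the first Saturday is September 5.
Daylight saving runs 27 April – 5 September; 22 April 2020 is outside that window, so Ulek is on standard time at UTC−09:00.
09:30 Ulek + 9h = 18:30 UTC.
1 October 2019 is a Tuesday, so Fridays fall on 4, 11, 18, 25; the last is October 25.
1 April 2020 is a Wednesday, so Mondays fall on 6, 13, 20, 27; the last is April 27.
At the standard offset (UTC−07:00), 18:30 UTC − 7h = 11:30 Tareth Zone standard time.
Daylight saving runs 25 October 2019 – 27 April 2020; the standard-time date in Tareth Zone, 22 April 2020, is inside that window, so Tareth Zone is at UTC−06:00.
18:30 UTC − 6h = 12:30 Tareth Zone.

12:30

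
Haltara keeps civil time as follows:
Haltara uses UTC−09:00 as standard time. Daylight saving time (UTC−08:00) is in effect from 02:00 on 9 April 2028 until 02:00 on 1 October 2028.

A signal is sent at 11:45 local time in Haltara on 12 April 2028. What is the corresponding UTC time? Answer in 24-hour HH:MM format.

19:45

Daylight saving runs 9 April – 1 October; 12 April 2028 is inside that window, so Haltara is at UTC−08:00.
11:45 local + 8h = 19:45 UTC.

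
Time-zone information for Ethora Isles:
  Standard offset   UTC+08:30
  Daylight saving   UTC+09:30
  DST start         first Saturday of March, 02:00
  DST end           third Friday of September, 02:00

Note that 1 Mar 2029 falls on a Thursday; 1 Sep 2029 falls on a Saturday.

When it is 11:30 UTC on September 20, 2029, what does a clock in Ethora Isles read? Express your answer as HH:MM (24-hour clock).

1 March 2029 is a Thursday, so the first Saturday is March 3.
1 September 2029 is a Saturday, so the first Friday is September 7 and the third is September 21.
At the standard offset (UTC+08:30), 11:30 UTC + 8h30m = 20:00 Ethora Isles standard time.
The standard-time date in Ethora Isles, September 20, 2029, falls between 3 March and 21 September, so daylight saving is in effect and Ethora Isles is at UTC+09:30.
11:30 UTC + 9h30m = 21:00 local.

21:00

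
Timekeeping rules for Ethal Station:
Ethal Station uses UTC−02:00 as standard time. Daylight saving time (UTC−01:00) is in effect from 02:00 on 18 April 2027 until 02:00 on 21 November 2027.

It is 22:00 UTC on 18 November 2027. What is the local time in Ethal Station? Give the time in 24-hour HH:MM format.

21:00

At the standard offset (UTC−02:00), 22:00 UTC − 2h = 20:00 Ethal Station standard time.
Daylight saving runs 18 April – 21 November; the standard-time date in Ethal Station, 18 November 2027, is inside that window, so Ethal Station is at UTC−01:00.
22:00 UTC − 1h = 21:00 local.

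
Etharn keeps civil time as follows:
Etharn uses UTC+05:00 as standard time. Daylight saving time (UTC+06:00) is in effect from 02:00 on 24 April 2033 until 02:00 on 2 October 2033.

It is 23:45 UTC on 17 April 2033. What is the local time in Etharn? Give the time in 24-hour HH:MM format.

04:45

At the standard offset (UTC+05:00), 23:45 UTC + 5h = 04:45 Etharn standard time (rolling into the next day, 18 April 2033).
Daylight saving runs 24 April – 2 October; the standard-time date in Etharn, 18 April 2033, is outside that window, so Etharn is on standard time at UTC+05:00.
23:45 UTC + 5h = 04:45 local (rolling into the next day, 18 April 2033).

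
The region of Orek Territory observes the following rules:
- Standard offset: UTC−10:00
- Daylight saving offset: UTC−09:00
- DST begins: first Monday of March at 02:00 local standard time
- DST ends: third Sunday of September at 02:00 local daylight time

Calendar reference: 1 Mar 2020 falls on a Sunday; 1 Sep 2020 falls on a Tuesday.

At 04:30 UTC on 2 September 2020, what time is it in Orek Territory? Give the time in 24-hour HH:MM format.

1 March 2020 is a Sunday, so the first Monday is March 2.
1 September 2020 is a Tuesday, so the first Sunday is September 6 and the third is September 20.
At the standard offset (UTC−10:00), 04:30 UTC − 10h = 18:30 Orek Territory standard time (rolling into the previous day, 1 September 2020).
The standard-time date in Orek Territory, 1 September 2020, lies within the daylight-saving period (2 March – 20 September), so Orek Territory is on daylight time, UTC−09:00.
04:30 UTC − 9h = 19:30 local (rolling into the previous day, 1 September 2020).

19:30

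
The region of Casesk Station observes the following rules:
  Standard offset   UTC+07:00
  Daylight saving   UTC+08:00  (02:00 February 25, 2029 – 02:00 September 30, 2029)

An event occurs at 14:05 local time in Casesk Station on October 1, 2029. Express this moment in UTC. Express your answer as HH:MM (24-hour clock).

07:05

October 1, 2029 is outside the daylight-saving period (25 February – 30 September), so Casesk Station is on standard time, UTC+07:00.
14:05 local − 7h = 07:05 UTC.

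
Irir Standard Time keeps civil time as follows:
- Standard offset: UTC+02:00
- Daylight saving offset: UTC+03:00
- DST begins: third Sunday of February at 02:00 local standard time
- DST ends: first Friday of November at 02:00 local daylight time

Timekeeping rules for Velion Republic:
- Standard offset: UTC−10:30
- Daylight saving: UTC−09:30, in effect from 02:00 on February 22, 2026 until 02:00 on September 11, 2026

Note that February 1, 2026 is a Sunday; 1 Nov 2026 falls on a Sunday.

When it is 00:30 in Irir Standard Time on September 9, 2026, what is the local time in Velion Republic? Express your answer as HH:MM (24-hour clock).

12:00

1 February 2026 is a Sunday, so the first Sunday is February 1 and the third is February 15.
1 November 2026 is a Sunday, so the first Friday is November 6.
September 9, 2026 lies within the daylight-saving period (15 February – 6 November), so Irir Standard Time is on daylight time, UTC+03:00.
00:30 Irir Standard Time − 3h = 21:30 UTC (rolling into the previous day, 8 September 2026).
At the standard offset (UTC−10:30), 21:30 UTC − 10h30m = 11:00 Velion Republic standard time.
The standard-time date in Velion Republic, September 8, 2026, falls between 22 February and 11 September, so daylight saving is in effect and Velion Republic is at UTC−09:30.
21:30 UTC − 9h30m = 12:00 Velion Republic.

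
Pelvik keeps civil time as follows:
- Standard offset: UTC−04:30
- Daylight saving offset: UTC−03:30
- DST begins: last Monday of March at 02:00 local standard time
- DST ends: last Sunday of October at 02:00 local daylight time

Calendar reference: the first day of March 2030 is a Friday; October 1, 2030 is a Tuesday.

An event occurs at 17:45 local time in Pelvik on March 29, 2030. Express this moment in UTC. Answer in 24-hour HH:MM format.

21:15

1 March 2030 is a Friday, so Mondays fall on 4, 11, 18, 25; the last is March 25.
1 October 2030 is a Tuesday, so Sundays fall on 6, 13, 20, 27; the last is October 27.
March 29, 2030 falls between 25 March and 27 October, so daylight saving is in effect and Pelvik is at UTC−03:30.
17:45 local + 3h30m = 21:15 UTC.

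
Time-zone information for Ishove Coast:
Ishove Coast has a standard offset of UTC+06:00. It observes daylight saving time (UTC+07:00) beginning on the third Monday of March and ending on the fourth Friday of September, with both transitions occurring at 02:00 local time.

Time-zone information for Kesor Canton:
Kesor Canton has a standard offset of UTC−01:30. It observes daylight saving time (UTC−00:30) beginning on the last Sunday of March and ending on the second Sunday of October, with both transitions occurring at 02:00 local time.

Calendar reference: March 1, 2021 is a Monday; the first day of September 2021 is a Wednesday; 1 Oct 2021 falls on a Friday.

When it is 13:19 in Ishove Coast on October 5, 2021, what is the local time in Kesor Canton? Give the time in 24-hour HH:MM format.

06:49

1 March 2021 is a Monday, so the first Monday is March 1 and the third is March 15.
1 September 2021 is a Wednesday, so the first Friday is September 3 and the fourth is September 24.
Daylight saving runs 15 March – 24 September; October 5, 2021 is outside that window, so Ishove Coast is on standard time at UTC+06:00.
13:19 Ishove Coast − 6h = 07:19 UTC.
1 March 2021 is a Monday, so Sundays fall on 7, 14, 21, 28; the last is March 28.
1 October 2021 is a Friday, so the first Sunday is October 3 and the second is October 10.
At the standard offset (UTC−01:30), 07:19 UTC − 1h30m = 05:49 Kesor Canton standard time.
The standard-time date in Kesor Canton, October 5, 2021, falls between 28 March and 10 October, so daylight saving is in effect and Kesor Canton is at UTC−00:30.
07:19 UTC − 0h30m = 06:49 Kesor Canton.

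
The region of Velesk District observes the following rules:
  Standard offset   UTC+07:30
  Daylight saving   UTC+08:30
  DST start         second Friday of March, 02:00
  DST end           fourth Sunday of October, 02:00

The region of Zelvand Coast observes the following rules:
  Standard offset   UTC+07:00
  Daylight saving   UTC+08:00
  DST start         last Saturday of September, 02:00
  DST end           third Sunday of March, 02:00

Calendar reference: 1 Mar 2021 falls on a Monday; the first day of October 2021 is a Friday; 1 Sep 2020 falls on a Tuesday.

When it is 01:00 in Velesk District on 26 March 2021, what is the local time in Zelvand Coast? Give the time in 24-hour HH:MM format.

1 March 2021 is a Monday, so the first Friday is March 5 and the second is March 12.
1 October 2021 is a Friday, so the first Sunday is October 3 and the fourth is October 24.
26 March 2021 falls between 12 March and 24 October, so daylight saving is in effect and Velesk District is at UTC+08:30.
01:00 Velesk District − 8h30m = 16:30 UTC (rolling into the previous day, 25 March 2021).
1 September 2020 is a Tuesday, so Saturdays fall on 5, 12, 19, 26; the last is September 26.
1 March 2021 is a Monday, so the first Sunday is March 7 and the third is March 21.
At the standard offset (UTC+07:00), 16:30 UTC + 7h = 23:30 Zelvand Coast standard time.
The standard-time date in Zelvand Coast, 25 March 2021, does not fall between 26 September 2020 and 21 March 2021, so daylight saving is not in effect and Zelvand Coast is at UTC+07:00.
16:30 UTC + 7h = 23:30 Zelvand Coast.

23:30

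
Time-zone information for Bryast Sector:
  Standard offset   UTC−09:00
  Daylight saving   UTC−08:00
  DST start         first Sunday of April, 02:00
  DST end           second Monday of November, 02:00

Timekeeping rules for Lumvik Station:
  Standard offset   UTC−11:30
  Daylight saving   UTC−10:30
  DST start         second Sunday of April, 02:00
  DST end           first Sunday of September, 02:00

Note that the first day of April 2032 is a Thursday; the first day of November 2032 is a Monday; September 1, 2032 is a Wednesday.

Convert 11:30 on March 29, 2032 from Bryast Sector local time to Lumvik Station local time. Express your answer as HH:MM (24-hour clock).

09:00

1 April 2032 is a Thursday, so the first Sunday is April 4.
1 November 2032 is a Monday, so the first Monday is November 1 and the second is November 8.
March 29, 2032 does not fall between 4 April and 8 November, so daylight saving is not in effect and Bryast Sector is at UTC−09:00.
11:30 Bryast Sector + 9h = 20:30 UTC.
1 April 2032 is a Thursday, so the first Sunday is April 4 and the second is April 11.
1 September 2032 is a Wednesday, so the first Sunday is September 5.
At the standard offset (UTC−11:30), 20:30 UTC − 11h30m = 09:00 Lumvik Station standard time.
Daylight saving runs 11 April – 5 September; the standard-time date in Lumvik Station, March 29, 2032, is outside that window, so Lumvik Station is on standard time at UTC−11:30.
20:30 UTC − 11h30m = 09:00 Lumvik Station.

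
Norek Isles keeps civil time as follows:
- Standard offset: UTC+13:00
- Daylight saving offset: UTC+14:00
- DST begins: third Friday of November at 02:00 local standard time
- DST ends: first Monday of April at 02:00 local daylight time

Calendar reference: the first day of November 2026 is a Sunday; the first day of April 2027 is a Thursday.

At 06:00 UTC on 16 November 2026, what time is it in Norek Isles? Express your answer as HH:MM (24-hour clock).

19:00

1 November 2026 is a Sunday, so the first Friday is November 6 and the third is November 20.
1 April 2027 is a Thursday, so the first Monday is April 5.
At the standard offset (UTC+13:00), 06:00 UTC + 13h = 19:00 Norek Isles standard time.
The standard-time date in Norek Isles, 16 November 2026, does not fall between 20 November 2026 and 5 April 2027, so daylight saving is not in effect and Norek Isles is at UTC+13:00.
06:00 UTC + 13h = 19:00 local.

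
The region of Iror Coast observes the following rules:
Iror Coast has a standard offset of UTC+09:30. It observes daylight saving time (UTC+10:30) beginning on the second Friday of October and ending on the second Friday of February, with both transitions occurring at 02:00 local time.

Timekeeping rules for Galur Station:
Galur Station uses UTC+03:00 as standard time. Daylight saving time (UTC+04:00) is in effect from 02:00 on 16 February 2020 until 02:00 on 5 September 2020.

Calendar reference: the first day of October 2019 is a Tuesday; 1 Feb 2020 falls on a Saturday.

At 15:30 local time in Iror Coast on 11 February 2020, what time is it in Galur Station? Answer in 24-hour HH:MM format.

08:00

1 October 2019 is a Tuesday, so the first Friday is October 4 and the second is October 11.
1 February 2020 is a Saturday, so the first Friday is February 7 and the second is February 14.
Daylight saving runs 11 October 2019 – 14 February 2020; 11 February 2020 is inside that window, so Iror Coast is at UTC+10:30.
15:30 Iror Coast − 10h30m = 05:00 UTC.
At the standard offset (UTC+03:00), 05:00 UTC + 3h = 08:00 Galur Station standard time.
Daylight saving runs 16 February – 5 September; the standard-time date in Galur Station, 11 February 2020, is outside that window, so Galur Station is on standard time at UTC+03:00.
05:00 UTC + 3h = 08:00 Galur Station.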